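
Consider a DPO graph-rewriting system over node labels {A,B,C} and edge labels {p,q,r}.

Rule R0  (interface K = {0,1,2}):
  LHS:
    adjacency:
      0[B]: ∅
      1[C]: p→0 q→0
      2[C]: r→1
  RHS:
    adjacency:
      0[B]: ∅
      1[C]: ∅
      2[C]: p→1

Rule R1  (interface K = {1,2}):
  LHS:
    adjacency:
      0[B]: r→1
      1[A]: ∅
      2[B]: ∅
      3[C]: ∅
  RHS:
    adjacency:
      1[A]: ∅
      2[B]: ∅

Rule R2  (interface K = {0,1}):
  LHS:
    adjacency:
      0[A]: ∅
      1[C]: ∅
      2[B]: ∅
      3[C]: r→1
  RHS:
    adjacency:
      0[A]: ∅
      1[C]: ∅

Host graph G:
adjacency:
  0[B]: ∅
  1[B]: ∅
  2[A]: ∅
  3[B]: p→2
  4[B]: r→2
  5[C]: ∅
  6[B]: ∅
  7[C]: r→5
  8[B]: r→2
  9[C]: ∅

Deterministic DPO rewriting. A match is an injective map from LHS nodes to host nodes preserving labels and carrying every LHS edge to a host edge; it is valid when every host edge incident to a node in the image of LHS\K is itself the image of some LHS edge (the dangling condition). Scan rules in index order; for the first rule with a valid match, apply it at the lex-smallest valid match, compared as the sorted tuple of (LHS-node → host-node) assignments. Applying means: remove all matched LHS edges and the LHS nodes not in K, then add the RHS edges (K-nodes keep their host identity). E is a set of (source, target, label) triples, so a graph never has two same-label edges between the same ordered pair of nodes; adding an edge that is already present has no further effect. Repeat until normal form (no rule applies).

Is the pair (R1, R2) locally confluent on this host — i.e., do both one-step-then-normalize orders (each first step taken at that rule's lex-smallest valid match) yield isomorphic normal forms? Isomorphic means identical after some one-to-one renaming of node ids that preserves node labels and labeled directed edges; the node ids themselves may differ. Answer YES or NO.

branch R1-first: apply at {0↦4, 1↦2, 2↦0, 3↦9} → |E|=3, then 2 more step(s) → NF |V|=4 |E|=1 V={1:B, 2:A, 3:B, 6:B} E=3-p->2
branch R2-first: apply at {0↦2, 1↦5, 2↦0, 3↦7} → |E|=3, then 2 more step(s) → NF |V|=4 |E|=1 V={1:B, 2:A, 3:B, 6:B} E=3-p->2
graphs isomorphic (equal up to label-preserving node renaming)

Answer: YES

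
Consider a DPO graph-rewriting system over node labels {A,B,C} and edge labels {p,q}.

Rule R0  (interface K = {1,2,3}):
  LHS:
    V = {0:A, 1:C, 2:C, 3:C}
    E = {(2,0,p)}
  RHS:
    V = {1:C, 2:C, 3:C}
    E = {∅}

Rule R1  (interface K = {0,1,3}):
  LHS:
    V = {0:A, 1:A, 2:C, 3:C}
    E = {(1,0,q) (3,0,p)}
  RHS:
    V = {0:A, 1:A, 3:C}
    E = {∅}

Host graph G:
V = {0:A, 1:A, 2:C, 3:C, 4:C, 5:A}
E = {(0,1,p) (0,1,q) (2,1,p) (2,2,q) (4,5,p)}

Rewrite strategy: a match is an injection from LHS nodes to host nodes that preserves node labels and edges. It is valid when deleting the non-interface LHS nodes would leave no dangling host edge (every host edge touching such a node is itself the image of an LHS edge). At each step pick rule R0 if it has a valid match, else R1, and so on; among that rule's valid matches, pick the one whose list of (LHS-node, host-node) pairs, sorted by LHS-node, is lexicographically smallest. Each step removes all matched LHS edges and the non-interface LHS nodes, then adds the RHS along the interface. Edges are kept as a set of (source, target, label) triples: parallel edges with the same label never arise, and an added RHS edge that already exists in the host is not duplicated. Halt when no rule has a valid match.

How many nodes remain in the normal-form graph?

[0] host  ⇒  6 nodes, 5 edges  {0-p->1 0-q->1 2-p->1 2-q->2 4-p->5}
[1] R0 @ {0↦5, 1↦2, 2↦4, 3↦3}  ⇒  5 nodes, 4 edges  {0-p->1 0-q->1 2-p->1 2-q->2}
[2] R1 @ {0↦1, 1↦0, 2↦3, 3↦2}  ⇒  4 nodes, 2 edges  {0-p->1 2-q->2}
final graph: no rule applies after step 2
NF nodes: {0:A, 1:A, 2:C, 4:C}

Answer: 4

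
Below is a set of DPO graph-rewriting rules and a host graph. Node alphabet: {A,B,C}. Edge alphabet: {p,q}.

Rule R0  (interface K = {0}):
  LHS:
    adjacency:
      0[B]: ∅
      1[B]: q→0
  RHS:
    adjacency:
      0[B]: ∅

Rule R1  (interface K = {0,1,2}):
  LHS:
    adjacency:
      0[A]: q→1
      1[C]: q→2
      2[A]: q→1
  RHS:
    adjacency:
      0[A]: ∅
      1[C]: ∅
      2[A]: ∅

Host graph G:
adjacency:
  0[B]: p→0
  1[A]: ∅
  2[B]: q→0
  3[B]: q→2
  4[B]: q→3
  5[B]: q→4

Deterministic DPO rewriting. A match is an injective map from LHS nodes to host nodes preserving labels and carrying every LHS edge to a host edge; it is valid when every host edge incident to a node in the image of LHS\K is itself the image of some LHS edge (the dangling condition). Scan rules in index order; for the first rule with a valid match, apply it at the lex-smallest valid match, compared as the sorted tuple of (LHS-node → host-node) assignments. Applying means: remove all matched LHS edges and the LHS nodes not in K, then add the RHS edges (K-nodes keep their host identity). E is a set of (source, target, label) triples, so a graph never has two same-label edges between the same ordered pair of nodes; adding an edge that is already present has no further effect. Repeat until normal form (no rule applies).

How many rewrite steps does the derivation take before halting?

Answer: 4

Steps:
[0] host  ⇒  6 nodes, 5 edges  {0-p->0 2-q->0 3-q->2 4-q->3 5-q->4}
[1] R0 @ {0↦4, 1↦5}  ⇒  5 nodes, 4 edges  {0-p->0 2-q->0 3-q->2 4-q->3}
[2] R0 @ {0↦3, 1↦4}  ⇒  4 nodes, 3 edges  {0-p->0 2-q->0 3-q->2}
[3] R0 @ {0↦2, 1↦3}  ⇒  3 nodes, 2 edges  {0-p->0 2-q->0}
[4] R0 @ {0↦0, 1↦2}  ⇒  2 nodes, 1 edges  {0-p->0}
normal form: no rule applies after step 4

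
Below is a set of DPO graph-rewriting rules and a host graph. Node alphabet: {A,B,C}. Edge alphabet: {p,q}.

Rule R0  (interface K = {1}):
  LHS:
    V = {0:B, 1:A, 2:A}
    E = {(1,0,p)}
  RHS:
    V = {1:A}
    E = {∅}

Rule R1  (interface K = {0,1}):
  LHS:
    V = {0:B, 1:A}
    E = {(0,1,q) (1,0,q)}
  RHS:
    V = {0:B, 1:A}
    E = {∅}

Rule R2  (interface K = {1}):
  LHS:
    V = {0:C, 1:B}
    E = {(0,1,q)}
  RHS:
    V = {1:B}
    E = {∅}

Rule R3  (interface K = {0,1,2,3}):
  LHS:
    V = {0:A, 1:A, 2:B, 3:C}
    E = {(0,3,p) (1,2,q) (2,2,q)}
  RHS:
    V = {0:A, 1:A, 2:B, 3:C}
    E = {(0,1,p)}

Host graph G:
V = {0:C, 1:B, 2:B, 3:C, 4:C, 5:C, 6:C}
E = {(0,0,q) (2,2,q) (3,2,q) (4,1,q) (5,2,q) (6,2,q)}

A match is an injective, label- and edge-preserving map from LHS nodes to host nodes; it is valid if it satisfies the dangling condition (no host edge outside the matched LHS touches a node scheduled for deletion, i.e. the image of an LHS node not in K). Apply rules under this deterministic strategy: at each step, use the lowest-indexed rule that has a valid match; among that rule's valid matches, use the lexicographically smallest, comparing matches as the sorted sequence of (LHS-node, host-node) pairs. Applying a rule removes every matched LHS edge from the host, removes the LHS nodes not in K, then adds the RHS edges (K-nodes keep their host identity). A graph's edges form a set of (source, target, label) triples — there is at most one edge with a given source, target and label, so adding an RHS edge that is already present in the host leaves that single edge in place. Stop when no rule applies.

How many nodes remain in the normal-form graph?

Answer: 3

Steps:
[0] host  ⇒  7 nodes, 6 edges  {0-q->0 2-q->2 3-q->2 4-q->1 5-q->2 6-q->2}
[1] R2 @ {0↦3, 1↦2}  ⇒  6 nodes, 5 edges  {0-q->0 2-q->2 4-q->1 5-q->2 6-q->2}
[2] R2 @ {0↦4, 1↦1}  ⇒  5 nodes, 4 edges  {0-q->0 2-q->2 5-q->2 6-q->2}
[3] R2 @ {0↦5, 1↦2}  ⇒  4 nodes, 3 edges  {0-q->0 2-q->2 6-q->2}
[4] R2 @ {0↦6, 1↦2}  ⇒  3 nodes, 2 edges  {0-q->0 2-q->2}
final graph: no rule applies after step 4
NF nodes: {0:C, 1:B, 2:B}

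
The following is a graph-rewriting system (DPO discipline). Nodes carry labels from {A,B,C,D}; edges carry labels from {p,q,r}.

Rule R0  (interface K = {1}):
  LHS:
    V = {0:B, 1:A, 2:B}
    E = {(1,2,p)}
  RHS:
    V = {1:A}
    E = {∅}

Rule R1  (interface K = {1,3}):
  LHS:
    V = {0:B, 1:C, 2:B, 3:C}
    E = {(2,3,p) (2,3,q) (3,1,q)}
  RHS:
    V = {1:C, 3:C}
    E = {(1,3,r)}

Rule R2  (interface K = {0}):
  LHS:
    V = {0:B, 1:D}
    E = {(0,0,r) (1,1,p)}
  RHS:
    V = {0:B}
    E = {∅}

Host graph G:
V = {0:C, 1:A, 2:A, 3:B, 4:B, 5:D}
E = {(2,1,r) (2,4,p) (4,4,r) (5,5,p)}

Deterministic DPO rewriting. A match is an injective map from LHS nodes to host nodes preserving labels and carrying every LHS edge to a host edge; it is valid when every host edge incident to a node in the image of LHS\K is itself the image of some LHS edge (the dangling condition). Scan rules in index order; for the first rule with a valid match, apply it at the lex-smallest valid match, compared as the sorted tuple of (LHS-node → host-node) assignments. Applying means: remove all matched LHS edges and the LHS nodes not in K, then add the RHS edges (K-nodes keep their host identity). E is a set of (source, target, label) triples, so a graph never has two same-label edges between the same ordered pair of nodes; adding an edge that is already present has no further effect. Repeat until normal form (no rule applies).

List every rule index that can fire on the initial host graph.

R0: no valid match — 1 raw match, all fail dangling condition
R1: no valid match — LHS pattern not found
R2: 1 valid match — {0↦4, 1↦5}

Answer: [R2]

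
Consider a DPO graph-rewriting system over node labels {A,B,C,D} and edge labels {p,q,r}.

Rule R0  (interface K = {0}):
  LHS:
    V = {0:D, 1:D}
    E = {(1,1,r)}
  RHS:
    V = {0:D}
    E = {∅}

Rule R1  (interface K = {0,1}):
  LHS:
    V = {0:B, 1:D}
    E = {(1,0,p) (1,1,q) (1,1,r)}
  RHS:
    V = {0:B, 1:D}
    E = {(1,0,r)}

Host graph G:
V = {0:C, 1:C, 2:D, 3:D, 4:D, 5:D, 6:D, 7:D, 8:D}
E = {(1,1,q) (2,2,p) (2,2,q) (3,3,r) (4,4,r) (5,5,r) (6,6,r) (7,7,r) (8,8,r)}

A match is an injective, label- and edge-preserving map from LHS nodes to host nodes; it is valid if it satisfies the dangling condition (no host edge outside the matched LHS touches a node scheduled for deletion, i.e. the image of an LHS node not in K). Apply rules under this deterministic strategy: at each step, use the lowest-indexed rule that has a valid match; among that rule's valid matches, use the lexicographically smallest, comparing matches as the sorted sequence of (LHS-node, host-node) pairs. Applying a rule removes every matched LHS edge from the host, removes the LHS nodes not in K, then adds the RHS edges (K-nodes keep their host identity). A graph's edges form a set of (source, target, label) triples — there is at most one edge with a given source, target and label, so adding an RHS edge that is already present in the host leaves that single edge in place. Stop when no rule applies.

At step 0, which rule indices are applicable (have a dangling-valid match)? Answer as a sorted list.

R0: 36 valid matches — {0↦2, 1↦3}, {0↦2, 1↦4}, {0↦2, 1↦5} (+33 more)
R1: no valid match — LHS pattern not found

Answer: [R0]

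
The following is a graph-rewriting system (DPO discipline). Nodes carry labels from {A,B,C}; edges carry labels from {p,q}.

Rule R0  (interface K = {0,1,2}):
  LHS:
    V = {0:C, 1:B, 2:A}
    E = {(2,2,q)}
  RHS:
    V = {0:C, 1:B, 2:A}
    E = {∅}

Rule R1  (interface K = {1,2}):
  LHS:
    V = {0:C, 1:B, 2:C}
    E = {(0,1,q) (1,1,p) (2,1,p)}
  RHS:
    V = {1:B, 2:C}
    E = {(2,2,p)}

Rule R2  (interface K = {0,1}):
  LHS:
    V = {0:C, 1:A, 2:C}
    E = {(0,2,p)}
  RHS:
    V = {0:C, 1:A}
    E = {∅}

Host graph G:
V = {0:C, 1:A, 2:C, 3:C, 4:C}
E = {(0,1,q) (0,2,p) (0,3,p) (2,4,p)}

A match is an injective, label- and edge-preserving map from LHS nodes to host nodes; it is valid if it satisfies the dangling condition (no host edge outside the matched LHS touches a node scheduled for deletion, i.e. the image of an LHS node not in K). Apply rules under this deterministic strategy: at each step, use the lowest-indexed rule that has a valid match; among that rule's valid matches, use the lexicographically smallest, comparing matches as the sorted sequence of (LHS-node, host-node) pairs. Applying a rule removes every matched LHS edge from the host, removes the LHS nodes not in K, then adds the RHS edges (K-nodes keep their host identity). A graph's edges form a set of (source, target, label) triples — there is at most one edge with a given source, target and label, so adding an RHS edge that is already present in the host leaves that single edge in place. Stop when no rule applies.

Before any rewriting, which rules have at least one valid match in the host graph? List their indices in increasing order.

R0: no valid match — LHS pattern not found
R1: no valid match — LHS pattern not found
R2: 2 valid matches — {0↦0, 1↦1, 2↦3}, {0↦2, 1↦1, 2↦4}

Answer: [R2]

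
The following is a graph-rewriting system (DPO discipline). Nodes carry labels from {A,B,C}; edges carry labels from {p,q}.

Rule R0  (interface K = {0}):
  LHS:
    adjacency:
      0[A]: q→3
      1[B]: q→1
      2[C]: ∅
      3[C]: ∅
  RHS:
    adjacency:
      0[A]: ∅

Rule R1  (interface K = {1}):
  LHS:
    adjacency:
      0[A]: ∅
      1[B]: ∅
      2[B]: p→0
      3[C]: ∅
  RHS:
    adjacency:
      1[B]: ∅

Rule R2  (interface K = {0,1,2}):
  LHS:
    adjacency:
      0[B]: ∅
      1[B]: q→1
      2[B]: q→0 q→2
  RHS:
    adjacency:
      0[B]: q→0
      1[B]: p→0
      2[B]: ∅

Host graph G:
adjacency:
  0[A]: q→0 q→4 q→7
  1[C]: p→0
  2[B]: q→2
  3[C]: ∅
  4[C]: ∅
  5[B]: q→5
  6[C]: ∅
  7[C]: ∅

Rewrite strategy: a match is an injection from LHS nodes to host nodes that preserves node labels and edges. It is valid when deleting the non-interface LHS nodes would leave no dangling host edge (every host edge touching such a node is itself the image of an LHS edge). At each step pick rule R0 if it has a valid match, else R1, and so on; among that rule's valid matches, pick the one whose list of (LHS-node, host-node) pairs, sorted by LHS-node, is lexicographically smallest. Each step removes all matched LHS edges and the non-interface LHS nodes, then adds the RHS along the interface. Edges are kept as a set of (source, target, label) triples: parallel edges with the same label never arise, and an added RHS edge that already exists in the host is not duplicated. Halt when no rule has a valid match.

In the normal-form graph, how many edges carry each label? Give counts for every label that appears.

[0] host  ⇒  8 nodes, 6 edges  {0-q->0 0-q->4 0-q->7 1-p->0 2-q->2 5-q->5}
[1] R0 @ {0↦0, 1↦2, 2↦3, 3↦4}  ⇒  5 nodes, 4 edges  {0-q->0 0-q->7 1-p->0 5-q->5}
[2] R0 @ {0↦0, 1↦5, 2↦6, 3↦7}  ⇒  2 nodes, 2 edges  {0-q->0 1-p->0}
final graph: no rule applies after step 2
NF edges: [(0, 0, 'q'), (1, 0, 'p')]

Answer: p:1 q:1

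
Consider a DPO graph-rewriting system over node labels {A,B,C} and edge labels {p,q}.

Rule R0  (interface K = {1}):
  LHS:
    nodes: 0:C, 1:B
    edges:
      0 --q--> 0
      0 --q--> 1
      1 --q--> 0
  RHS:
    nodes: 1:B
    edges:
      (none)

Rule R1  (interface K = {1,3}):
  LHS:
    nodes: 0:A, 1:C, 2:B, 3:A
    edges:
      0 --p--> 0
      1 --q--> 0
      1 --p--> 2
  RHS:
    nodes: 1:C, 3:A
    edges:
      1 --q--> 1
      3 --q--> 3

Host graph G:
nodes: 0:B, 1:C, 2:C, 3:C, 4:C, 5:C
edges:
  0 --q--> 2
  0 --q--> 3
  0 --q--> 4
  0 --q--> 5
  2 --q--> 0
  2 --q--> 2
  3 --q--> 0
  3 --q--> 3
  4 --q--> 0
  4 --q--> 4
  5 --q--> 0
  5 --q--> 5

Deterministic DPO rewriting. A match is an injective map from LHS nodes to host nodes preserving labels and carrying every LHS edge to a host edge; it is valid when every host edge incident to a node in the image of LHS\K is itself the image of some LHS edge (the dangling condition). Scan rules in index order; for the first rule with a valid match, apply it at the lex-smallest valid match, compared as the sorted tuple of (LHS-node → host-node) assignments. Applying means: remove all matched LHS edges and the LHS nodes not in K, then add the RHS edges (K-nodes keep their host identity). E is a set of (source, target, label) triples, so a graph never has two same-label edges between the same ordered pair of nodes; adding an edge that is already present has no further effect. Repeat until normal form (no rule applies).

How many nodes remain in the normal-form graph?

initial: |V|=6 |E|=12  E = 0-q->2 0-q->3 0-q->4 0-q->5 2-q->0 2-q->2 3-q->0 3-q->3 4-q->0 4-q->4 5-q->0 5-q->5
step 1: apply R0 at {0↦2, 1↦0}  → |V|=5 |E|=9  E = 0-q->3 0-q->4 0-q->5 3-q->0 3-q->3 4-q->0 4-q->4 5-q->0 5-q->5
step 2: apply R0 at {0↦3, 1↦0}  → |V|=4 |E|=6  E = 0-q->4 0-q->5 4-q->0 4-q->4 5-q->0 5-q->5
step 3: apply R0 at {0↦4, 1↦0}  → |V|=3 |E|=3  E = 0-q->5 5-q->0 5-q->5
step 4: apply R0 at {0↦5, 1↦0}  → |V|=2 |E|=0  E = ∅
normal form: no rule applies after step 4
NF nodes: {0:B, 1:C}

Answer: 2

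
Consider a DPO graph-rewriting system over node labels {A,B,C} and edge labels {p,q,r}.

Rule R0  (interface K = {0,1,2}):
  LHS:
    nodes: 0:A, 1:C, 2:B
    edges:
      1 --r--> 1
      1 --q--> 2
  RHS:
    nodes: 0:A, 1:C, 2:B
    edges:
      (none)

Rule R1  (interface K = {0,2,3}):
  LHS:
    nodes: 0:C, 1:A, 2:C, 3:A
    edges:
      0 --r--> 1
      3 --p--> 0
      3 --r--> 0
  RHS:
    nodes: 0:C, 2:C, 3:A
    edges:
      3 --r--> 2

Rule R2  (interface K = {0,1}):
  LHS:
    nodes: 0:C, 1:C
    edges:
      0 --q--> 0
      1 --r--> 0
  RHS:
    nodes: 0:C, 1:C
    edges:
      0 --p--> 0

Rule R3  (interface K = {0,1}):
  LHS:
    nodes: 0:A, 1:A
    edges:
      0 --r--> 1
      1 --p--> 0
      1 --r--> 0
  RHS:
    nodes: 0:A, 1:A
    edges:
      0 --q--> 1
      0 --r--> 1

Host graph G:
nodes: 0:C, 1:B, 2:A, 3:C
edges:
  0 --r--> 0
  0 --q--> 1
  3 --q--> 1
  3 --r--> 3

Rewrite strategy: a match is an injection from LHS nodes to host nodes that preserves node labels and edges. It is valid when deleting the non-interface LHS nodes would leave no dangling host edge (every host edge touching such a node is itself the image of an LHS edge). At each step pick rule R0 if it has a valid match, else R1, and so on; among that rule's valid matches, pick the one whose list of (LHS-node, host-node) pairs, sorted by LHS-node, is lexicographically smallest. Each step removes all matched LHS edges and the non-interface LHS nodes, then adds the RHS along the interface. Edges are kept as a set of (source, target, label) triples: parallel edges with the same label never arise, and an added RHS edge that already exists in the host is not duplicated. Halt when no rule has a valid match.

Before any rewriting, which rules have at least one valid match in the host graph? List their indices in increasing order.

Answer: [R0]

Derivation:
R0: 2 valid matches — {0↦2, 1↦0, 2↦1}, {0↦2, 1↦3, 2↦1}
R1: no valid match — LHS pattern not found
R2: no valid match — LHS pattern not found
R3: no valid match — LHS pattern not found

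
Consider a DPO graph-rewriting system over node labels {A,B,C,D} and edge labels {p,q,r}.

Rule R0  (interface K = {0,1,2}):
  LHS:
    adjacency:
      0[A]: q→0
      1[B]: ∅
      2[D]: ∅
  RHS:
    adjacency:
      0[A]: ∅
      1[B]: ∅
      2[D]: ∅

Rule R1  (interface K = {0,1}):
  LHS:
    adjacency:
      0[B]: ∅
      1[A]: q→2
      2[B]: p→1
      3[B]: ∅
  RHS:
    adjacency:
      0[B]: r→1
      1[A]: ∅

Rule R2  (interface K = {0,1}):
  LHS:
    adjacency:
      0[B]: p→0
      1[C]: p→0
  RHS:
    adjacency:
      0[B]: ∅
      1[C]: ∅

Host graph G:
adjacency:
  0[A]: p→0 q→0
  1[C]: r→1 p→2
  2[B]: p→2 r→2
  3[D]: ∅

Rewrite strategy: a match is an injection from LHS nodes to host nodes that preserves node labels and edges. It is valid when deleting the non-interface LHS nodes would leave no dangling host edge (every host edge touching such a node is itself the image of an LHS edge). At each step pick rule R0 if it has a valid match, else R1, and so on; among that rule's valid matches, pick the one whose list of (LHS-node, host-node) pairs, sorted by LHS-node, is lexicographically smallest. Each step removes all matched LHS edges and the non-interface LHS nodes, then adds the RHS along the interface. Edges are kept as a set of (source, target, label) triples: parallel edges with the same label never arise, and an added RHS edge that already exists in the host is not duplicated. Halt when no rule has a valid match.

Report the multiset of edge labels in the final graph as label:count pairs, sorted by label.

start.  V:4 E:6  edges: 0-p->0 0-q->0 1-r->1 1-p->2 2-p->2 2-r->2
1. fire R0 via {0↦0, 1↦2, 2↦3}  →  V:4 E:5  edges: 0-p->0 1-r->1 1-p->2 2-p->2 2-r->2
2. fire R2 via {0↦2, 1↦1}  →  V:4 E:3  edges: 0-p->0 1-r->1 2-r->2
halt: no rule applies after step 2
NF edges: [(0, 0, 'p'), (1, 1, 'r'), (2, 2, 'r')]

Answer: p:1 r:2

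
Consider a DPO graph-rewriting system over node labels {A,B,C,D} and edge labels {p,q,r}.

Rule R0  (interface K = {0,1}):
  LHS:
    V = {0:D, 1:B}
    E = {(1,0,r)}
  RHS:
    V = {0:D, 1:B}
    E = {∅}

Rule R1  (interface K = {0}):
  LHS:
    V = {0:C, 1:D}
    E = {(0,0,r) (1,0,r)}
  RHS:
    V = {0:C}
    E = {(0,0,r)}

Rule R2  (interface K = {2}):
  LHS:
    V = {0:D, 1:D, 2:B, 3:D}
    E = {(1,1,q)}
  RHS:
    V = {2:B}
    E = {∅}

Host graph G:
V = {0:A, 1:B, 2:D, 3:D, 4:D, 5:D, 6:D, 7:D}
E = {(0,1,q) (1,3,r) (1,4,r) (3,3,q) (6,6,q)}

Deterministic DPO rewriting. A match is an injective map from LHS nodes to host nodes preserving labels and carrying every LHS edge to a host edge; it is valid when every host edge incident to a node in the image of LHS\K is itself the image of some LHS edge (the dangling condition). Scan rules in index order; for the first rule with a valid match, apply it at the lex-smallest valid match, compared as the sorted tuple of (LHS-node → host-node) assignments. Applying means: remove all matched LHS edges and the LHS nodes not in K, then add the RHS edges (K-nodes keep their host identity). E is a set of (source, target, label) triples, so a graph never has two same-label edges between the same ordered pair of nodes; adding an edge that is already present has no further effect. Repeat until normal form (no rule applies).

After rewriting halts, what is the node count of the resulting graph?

[0] host  ⇒  8 nodes, 5 edges  {0-q->1 1-r->3 1-r->4 3-q->3 6-q->6}
[1] R0 @ {0↦3, 1↦1}  ⇒  8 nodes, 4 edges  {0-q->1 1-r->4 3-q->3 6-q->6}
[2] R0 @ {0↦4, 1↦1}  ⇒  8 nodes, 3 edges  {0-q->1 3-q->3 6-q->6}
[3] R2 @ {0↦2, 1↦3, 2↦1, 3↦4}  ⇒  5 nodes, 2 edges  {0-q->1 6-q->6}
[4] R2 @ {0↦5, 1↦6, 2↦1, 3↦7}  ⇒  2 nodes, 1 edges  {0-q->1}
normal form: no rule applies after step 4
NF nodes: {0:A, 1:B}

Answer: 2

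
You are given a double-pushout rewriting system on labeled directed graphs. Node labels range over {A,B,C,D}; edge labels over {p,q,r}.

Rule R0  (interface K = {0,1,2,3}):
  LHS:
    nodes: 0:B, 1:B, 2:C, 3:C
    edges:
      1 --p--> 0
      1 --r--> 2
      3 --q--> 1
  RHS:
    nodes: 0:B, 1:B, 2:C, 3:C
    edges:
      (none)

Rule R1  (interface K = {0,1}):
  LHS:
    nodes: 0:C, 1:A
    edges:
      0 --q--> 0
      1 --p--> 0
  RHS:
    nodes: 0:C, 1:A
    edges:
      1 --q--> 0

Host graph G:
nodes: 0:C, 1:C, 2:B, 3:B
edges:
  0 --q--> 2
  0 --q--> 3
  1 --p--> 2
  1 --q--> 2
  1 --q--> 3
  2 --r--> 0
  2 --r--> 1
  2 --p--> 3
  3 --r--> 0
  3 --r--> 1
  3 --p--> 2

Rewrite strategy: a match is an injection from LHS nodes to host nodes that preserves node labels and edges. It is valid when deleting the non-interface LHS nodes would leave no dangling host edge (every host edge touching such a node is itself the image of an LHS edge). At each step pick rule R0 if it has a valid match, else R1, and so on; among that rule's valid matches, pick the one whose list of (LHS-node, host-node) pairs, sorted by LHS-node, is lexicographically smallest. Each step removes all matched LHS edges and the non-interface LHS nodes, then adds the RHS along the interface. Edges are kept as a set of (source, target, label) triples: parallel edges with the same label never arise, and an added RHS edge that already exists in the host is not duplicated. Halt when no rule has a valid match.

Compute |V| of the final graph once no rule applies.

Answer: 4

Steps:
[0] host  ⇒  4 nodes, 11 edges  {0-q->2 0-q->3 1-p->2 1-q->2 1-q->3 2-r->0 2-r->1 2-p->3 3-r->0 3-r->1 3-p->2}
[1] R0 @ {0↦2, 1↦3, 2↦0, 3↦1}  ⇒  4 nodes, 8 edges  {0-q->2 0-q->3 1-p->2 1-q->2 2-r->0 2-r->1 2-p->3 3-r->1}
[2] R0 @ {0↦3, 1↦2, 2↦0, 3↦1}  ⇒  4 nodes, 5 edges  {0-q->2 0-q->3 1-p->2 2-r->1 3-r->1}
final graph: no rule applies after step 2
NF nodes: {0:C, 1:C, 2:B, 3:B}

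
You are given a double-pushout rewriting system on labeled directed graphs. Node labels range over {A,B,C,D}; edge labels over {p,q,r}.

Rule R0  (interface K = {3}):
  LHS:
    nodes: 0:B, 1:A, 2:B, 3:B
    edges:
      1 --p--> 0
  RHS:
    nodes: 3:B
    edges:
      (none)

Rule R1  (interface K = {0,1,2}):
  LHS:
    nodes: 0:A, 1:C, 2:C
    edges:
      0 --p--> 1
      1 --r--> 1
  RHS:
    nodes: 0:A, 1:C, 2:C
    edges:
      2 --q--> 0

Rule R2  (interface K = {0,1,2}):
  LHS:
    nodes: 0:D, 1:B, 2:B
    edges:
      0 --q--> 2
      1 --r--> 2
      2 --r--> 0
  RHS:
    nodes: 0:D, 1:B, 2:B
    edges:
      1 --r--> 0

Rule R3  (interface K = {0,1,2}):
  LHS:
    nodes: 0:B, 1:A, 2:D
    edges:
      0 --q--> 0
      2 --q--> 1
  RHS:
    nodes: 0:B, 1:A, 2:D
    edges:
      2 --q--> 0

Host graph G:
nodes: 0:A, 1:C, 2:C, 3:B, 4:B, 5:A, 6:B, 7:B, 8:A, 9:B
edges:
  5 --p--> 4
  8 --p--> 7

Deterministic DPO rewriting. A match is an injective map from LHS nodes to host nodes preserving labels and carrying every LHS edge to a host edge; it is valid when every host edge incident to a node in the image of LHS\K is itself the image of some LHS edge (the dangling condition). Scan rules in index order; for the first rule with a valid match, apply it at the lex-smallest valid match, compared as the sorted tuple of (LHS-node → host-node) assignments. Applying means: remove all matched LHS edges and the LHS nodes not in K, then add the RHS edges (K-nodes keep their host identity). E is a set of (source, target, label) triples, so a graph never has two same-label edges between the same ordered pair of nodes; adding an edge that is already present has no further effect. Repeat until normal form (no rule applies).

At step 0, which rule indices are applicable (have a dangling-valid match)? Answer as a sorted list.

Answer: [R0]

Steps:
R0: 18 valid matches — {0↦4, 1↦5, 2↦3, 3↦6}, {0↦4, 1↦5, 2↦3, 3↦7}, {0↦4, 1↦5, 2↦3, 3↦9} (+15 more)
R1: no valid match — LHS pattern not found
R2: no valid match — LHS pattern not found
R3: no valid match — LHS pattern not found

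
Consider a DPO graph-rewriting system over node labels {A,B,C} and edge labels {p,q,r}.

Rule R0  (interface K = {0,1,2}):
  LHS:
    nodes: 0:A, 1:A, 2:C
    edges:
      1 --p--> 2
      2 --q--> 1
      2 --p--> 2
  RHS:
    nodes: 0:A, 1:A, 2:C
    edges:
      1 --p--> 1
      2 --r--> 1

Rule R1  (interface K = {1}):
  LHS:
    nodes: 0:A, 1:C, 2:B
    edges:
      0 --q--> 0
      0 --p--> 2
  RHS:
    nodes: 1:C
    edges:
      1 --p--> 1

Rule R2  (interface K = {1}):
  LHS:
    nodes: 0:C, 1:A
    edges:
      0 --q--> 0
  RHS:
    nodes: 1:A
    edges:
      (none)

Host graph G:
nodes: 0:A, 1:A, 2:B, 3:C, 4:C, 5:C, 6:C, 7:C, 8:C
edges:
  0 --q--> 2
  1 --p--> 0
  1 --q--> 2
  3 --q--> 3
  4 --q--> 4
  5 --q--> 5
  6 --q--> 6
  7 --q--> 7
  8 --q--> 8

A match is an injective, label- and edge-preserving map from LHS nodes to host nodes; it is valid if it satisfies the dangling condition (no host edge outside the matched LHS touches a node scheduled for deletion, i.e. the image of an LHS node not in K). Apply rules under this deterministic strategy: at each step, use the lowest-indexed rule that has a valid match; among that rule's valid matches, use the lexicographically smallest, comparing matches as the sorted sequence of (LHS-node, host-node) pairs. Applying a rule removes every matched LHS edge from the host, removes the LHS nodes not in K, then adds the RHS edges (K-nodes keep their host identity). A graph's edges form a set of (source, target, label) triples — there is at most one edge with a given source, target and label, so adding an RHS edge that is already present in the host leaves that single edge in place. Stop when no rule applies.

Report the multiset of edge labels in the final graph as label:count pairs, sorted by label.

start.  V:9 E:9  edges: 0-q->2 1-p->0 1-q->2 3-q->3 4-q->4 5-q->5 6-q->6 7-q->7 8-q->8
1. fire R2 via {0↦3, 1↦0}  →  V:8 E:8  edges: 0-q->2 1-p->0 1-q->2 4-q->4 5-q->5 6-q->6 7-q->7 8-q->8
2. fire R2 via {0↦4, 1↦0}  →  V:7 E:7  edges: 0-q->2 1-p->0 1-q->2 5-q->5 6-q->6 7-q->7 8-q->8
3. fire R2 via {0↦5, 1↦0}  →  V:6 E:6  edges: 0-q->2 1-p->0 1-q->2 6-q->6 7-q->7 8-q->8
4. fire R2 via {0↦6, 1↦0}  →  V:5 E:5  edges: 0-q->2 1-p->0 1-q->2 7-q->7 8-q->8
5. fire R2 via {0↦7, 1↦0}  →  V:4 E:4  edges: 0-q->2 1-p->0 1-q->2 8-q->8
6. fire R2 via {0↦8, 1↦0}  →  V:3 E:3  edges: 0-q->2 1-p->0 1-q->2
final graph: no rule applies after step 6
NF edges: [(0, 2, 'q'), (1, 0, 'p'), (1, 2, 'q')]

Answer: p:1 q:2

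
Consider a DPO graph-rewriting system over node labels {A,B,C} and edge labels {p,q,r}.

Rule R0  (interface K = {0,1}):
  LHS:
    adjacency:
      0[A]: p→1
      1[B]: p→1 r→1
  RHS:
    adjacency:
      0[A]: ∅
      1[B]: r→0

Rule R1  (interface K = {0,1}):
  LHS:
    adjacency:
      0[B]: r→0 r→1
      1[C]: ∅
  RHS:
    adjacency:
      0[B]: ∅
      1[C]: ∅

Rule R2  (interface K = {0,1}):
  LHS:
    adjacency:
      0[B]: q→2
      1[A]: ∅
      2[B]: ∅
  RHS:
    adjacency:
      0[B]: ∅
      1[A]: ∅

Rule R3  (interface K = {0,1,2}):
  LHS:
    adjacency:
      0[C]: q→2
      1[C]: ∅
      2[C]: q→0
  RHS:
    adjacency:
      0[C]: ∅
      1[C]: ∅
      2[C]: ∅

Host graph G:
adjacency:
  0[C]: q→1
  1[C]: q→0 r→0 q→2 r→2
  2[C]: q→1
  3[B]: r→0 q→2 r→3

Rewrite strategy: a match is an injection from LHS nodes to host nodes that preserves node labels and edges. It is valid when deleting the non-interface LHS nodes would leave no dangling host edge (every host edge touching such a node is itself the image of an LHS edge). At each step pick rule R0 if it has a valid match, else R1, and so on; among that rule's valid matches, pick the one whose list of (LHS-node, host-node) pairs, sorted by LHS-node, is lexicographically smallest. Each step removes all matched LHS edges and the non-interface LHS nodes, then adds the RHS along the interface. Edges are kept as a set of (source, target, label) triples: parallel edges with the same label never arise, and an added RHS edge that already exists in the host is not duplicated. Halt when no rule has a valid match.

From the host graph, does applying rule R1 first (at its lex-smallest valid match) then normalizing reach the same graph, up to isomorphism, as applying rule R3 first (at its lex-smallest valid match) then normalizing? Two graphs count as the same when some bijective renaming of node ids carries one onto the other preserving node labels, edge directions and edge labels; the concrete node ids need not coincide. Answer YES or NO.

Answer: YES

Steps:
branch R1-first: apply at {0↦3, 1↦0} → |E|=7, then 2 more step(s) → NF |V|=4 |E|=3 V={0:C, 1:C, 2:C, 3:B} E=1-r->0 1-r->2 3-q->2
branch R3-first: apply at {0↦0, 1↦2, 2↦1} → |E|=7, then 2 more step(s) → NF |V|=4 |E|=3 V={0:C, 1:C, 2:C, 3:B} E=1-r->0 1-r->2 3-q->2
graphs isomorphic (equal up to label-preserving node renaming)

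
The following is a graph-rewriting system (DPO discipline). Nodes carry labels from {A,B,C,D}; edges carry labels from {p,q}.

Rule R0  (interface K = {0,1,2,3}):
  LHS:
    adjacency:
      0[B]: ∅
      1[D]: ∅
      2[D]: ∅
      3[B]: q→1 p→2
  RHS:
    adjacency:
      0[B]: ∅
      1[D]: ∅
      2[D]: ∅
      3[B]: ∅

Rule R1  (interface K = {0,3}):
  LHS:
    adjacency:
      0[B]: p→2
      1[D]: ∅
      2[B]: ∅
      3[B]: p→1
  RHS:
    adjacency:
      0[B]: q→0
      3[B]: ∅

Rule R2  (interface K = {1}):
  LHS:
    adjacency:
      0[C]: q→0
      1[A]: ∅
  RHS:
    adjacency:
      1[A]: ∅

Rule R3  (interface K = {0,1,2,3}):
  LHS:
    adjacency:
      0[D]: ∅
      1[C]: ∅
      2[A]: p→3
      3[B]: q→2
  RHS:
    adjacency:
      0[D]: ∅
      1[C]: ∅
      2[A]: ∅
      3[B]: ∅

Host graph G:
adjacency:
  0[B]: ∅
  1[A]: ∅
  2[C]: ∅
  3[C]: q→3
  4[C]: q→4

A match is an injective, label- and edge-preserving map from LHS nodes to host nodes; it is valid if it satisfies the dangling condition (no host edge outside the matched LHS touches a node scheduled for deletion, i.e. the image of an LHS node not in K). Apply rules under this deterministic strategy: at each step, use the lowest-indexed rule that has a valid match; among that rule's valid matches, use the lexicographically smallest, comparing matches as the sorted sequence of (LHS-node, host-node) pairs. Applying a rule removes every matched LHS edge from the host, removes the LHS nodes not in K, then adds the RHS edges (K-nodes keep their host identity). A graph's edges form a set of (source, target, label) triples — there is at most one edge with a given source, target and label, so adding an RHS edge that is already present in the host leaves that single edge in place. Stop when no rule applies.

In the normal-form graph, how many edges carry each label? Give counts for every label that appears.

start.  V:5 E:2  edges: 3-q->3 4-q->4
1. fire R2 via {0↦3, 1↦1}  →  V:4 E:1  edges: 4-q->4
2. fire R2 via {0↦4, 1↦1}  →  V:3 E:0  edges: ∅
final graph: no rule applies after step 2
NF edges: []

Answer: (no edges)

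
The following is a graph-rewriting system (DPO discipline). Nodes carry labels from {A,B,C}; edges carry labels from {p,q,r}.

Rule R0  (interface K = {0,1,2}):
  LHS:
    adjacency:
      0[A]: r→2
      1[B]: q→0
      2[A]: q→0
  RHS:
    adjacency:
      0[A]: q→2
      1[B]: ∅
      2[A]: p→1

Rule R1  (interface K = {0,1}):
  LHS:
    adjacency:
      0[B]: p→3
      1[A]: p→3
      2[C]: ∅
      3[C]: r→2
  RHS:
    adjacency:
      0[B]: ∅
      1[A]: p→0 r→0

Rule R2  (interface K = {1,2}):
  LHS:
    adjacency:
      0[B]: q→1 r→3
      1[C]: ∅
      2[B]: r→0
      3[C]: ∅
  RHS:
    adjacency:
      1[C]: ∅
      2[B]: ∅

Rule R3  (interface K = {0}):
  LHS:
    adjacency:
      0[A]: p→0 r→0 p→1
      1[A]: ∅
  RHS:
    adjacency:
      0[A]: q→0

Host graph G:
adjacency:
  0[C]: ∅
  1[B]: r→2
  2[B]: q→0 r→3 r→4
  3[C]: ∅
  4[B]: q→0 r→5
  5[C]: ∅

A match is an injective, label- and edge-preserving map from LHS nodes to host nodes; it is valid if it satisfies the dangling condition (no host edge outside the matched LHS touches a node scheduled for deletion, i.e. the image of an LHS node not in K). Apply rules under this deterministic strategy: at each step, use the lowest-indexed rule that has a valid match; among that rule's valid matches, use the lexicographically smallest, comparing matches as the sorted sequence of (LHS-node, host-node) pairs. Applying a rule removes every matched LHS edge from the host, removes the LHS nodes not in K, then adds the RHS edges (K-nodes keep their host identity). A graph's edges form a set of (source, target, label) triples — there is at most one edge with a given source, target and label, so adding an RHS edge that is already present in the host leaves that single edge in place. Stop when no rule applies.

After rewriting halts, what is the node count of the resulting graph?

[0] host  ⇒  6 nodes, 6 edges  {1-r->2 2-q->0 2-r->3 2-r->4 4-q->0 4-r->5}
[1] R2 @ {0↦4, 1↦0, 2↦2, 3↦5}  ⇒  4 nodes, 3 edges  {1-r->2 2-q->0 2-r->3}
[2] R2 @ {0↦2, 1↦0, 2↦1, 3↦3}  ⇒  2 nodes, 0 edges  {∅}
normal form: no rule applies after step 2
NF nodes: {0:C, 1:B}

Answer: 2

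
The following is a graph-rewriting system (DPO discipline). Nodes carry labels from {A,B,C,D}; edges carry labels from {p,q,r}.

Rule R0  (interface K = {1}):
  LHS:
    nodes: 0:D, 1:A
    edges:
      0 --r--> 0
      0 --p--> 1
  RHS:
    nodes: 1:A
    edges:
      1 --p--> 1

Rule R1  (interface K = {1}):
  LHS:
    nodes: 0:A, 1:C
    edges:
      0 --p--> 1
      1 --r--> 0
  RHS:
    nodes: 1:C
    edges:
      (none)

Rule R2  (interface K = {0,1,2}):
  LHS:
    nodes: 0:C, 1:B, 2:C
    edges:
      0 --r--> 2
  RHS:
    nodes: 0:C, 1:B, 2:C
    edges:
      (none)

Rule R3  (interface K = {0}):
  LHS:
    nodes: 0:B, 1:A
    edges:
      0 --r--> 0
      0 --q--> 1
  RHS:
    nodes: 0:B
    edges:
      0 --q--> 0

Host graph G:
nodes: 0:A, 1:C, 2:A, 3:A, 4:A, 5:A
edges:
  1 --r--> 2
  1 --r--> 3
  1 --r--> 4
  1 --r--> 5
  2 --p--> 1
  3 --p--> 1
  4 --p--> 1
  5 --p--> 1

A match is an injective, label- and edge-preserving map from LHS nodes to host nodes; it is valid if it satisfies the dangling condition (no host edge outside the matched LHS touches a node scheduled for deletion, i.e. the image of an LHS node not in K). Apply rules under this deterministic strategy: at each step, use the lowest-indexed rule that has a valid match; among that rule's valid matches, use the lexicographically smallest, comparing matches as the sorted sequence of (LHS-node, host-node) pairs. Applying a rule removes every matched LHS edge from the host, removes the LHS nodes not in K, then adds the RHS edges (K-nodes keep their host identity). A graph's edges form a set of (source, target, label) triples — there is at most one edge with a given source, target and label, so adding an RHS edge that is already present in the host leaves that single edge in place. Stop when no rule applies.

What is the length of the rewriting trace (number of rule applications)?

Answer: 4

Rewrite trace:
[0] host  ⇒  6 nodes, 8 edges  {1-r->2 1-r->3 1-r->4 1-r->5 2-p->1 3-p->1 4-p->1 5-p->1}
[1] R1 @ {0↦2, 1↦1}  ⇒  5 nodes, 6 edges  {1-r->3 1-r->4 1-r->5 3-p->1 4-p->1 5-p->1}
[2] R1 @ {0↦3, 1↦1}  ⇒  4 nodes, 4 edges  {1-r->4 1-r->5 4-p->1 5-p->1}
[3] R1 @ {0↦4, 1↦1}  ⇒  3 nodes, 2 edges  {1-r->5 5-p->1}
[4] R1 @ {0↦5, 1↦1}  ⇒  2 nodes, 0 edges  {∅}
normal form: no rule applies after step 4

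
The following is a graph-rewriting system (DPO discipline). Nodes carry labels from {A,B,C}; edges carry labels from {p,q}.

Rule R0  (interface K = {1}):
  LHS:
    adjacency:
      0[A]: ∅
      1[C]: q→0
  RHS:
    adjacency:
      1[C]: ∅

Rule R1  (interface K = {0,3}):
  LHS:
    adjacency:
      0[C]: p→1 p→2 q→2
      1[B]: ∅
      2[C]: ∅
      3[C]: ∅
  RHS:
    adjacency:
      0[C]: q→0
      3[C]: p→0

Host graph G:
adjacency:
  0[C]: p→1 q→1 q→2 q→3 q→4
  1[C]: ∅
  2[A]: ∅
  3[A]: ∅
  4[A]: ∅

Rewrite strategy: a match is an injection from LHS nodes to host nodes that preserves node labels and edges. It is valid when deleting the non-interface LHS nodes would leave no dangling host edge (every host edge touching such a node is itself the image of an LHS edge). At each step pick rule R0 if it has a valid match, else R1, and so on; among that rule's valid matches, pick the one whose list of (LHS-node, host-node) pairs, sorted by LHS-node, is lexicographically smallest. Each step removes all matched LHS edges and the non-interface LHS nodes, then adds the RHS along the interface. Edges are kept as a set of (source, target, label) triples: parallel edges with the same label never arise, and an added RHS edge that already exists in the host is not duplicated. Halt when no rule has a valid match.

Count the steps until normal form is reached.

initial: |V|=5 |E|=5  E = 0-p->1 0-q->1 0-q->2 0-q->3 0-q->4
step 1: apply R0 at {0↦2, 1↦0}  → |V|=4 |E|=4  E = 0-p->1 0-q->1 0-q->3 0-q->4
step 2: apply R0 at {0↦3, 1↦0}  → |V|=3 |E|=3  E = 0-p->1 0-q->1 0-q->4
step 3: apply R0 at {0↦4, 1↦0}  → |V|=2 |E|=2  E = 0-p->1 0-q->1
final graph: no rule applies after step 3

Answer: 3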